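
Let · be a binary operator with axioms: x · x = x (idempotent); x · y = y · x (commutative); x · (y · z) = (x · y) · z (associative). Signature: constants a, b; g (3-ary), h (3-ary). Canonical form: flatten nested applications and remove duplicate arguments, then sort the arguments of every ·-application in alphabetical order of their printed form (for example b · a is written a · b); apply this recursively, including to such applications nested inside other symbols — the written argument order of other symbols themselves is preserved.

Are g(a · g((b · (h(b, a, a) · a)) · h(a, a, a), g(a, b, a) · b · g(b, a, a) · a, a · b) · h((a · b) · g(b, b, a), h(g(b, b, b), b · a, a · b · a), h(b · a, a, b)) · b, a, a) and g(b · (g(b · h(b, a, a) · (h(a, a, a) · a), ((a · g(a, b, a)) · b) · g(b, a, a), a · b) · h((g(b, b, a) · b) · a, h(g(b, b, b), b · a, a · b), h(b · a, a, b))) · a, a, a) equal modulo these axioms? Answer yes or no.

Left:  g(a · g((b · (h(b, a, a) · a)) · h(a, a, a), g(a, b, a) · b · g(b, a, a) · a, a · b) · h((a · b) · g(b, b, a), h(g(b, b, b), b · a, a · b · a), h(b · a, a, b)) · b, a, a)
  Work inside:  a · g((b · (h(b, a, a) · a)) · h(a, a, a), g(a, b, a) · b · g(b, a, a) · a, a · b) · h((a · b) · g(b, b, a), h(g(b, b, b), b · a, a · b · a), h(b · a, a, b)) · b
  Simplify inside:  g((b · (h(b, a, a) · a)) · h(a, a, a), g(a, b, a) · b · g(b, a, a) · a, a · b)  →  g(a · b · h(a, a, a) · h(b, a, a), a · b · g(a, b, a) · g(b, a, a), a · b)
  Simplify inside:  h((a · b) · g(b, b, a), h(g(b, b, b), b · a, a · b · a), h(b · a, a, b))  →  h(a · b · g(b, b, a), h(g(b, b, b), a · b, a · b), h(a · b, a, b))
  Sort arguments:  a · b · g(a · b · h(a, a, a) · h(b, a, a), a · b · g(a, b, a) · g(b, a, a), a · b) · h(a · b · g(b, b, a), h(g(b, b, b), a · b, a · b), h(a · b, a, b))
  Put back:  g(a · b · g(a · b · h(a, a, a) · h(b, a, a), a · b · g(a, b, a) · g(b, a, a), a · b) · h(a · b · g(b, b, a), h(g(b, b, b), a · b, a · b), h(a · b, a, b)), a, a)
Right:  g(b · (g(b · h(b, a, a) · (h(a, a, a) · a), ((a · g(a, b, a)) · b) · g(b, a, a), a · b) · h((g(b, b, a) · b) · a, h(g(b, b, b), b · a, a · b), h(b · a, a, b))) · a, a, a)
  Descend into:  b · (g(b · h(b, a, a) · (h(a, a, a) · a), ((a · g(a, b, a)) · b) · g(b, a, a), a · b) · h((g(b, b, a) · b) · a, h(g(b, b, b), b · a, a · b), h(b · a, a, b))) · a
  Un-nest:  b · g(b · h(b, a, a) · (h(a, a, a) · a), ((a · g(a, b, a)) · b) · g(b, a, a), a · b) · h((g(b, b, a) · b) · a, h(g(b, b, b), b · a, a · b), h(b · a, a, b)) · a
  Simplify inside:  g(b · h(b, a, a) · (h(a, a, a) · a), ((a · g(a, b, a)) · b) · g(b, a, a), a · b)  →  g(a · b · h(a, a, a) · h(b, a, a), a · b · g(a, b, a) · g(b, a, a), a · b)
  Inside:  h((g(b, b, a) · b) · a, h(g(b, b, b), b · a, a · b), h(b · a, a, b))  →  h(a · b · g(b, b, a), h(g(b, b, b), a · b, a · b), h(a · b, a, b))
  Order the arguments:  a · b · g(a · b · h(a, a, a) · h(b, a, a), a · b · g(a, b, a) · g(b, a, a), a · b) · h(a · b · g(b, b, a), h(g(b, b, b), a · b, a · b), h(a · b, a, b))
  Rebuild:  g(a · b · g(a · b · h(a, a, a) · h(b, a, a), a · b · g(a, b, a) · g(b, a, a), a · b) · h(a · b · g(b, b, a), h(g(b, b, b), a · b, a · b), h(a · b, a, b)), a, a)

Answer: yes — both canonical forms are g(a · b · g(a · b · h(a, a, a) · h(b, a, a), a · b · g(a, b, a) · g(b, a, a), a · b) · h(a · b · g(b, b, a), h(g(b, b, b), a · b, a · b), h(a · b, a, b)), a, a)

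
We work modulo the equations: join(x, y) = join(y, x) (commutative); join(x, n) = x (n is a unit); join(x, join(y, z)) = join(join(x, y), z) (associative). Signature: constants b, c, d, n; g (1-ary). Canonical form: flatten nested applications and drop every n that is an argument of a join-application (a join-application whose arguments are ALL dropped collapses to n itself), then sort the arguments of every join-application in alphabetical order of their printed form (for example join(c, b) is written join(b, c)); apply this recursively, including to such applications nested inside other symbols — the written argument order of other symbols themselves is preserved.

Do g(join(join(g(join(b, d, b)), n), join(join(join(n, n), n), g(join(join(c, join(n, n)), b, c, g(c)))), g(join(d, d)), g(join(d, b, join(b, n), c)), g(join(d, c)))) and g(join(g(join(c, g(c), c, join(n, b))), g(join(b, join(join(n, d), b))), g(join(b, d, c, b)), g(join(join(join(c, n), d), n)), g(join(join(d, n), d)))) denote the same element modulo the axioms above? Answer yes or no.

Answer: yes — both canonical forms are g(join(g(join(b, b, c, d)), g(join(b, b, d)), g(join(b, c, c, g(c))), g(join(c, d)), g(join(d, d))))

Derivation:
Left:  g(join(join(g(join(b, d, b)), n), join(join(join(n, n), n), g(join(join(c, join(n, n)), b, c, g(c)))), g(join(d, d)), g(join(d, b, join(b, n), c)), g(join(d, c))))
  Focus inside:  join(join(g(join(b, d, b)), n), join(join(join(n, n), n), g(join(join(c, join(n, n)), b, c, g(c)))), g(join(d, d)), g(join(d, b, join(b, n), c)), g(join(d, c)))
  Un-nest:  join(g(join(b, d, b)), n, n, n, n, g(join(join(c, join(n, n)), b, c, g(c))), g(join(d, d)), g(join(d, b, join(b, n), c)), g(join(d, c)))
  Canonicalize subterm:  g(join(b, d, b))  →  g(join(b, b, d))
  Simplify inside:  g(join(join(c, join(n, n)), b, c, g(c)))  →  g(join(b, c, c, g(c)))
  Inside:  g(join(d, b, join(b, n), c))  →  g(join(b, b, c, d))
  Units out:  drop n (×4)
  Order the arguments:  join(g(join(b, b, c, d)), g(join(b, b, d)), g(join(b, c, c, g(c))), g(join(c, d)), g(join(d, d)))
  Rebuild:  g(join(g(join(b, b, c, d)), g(join(b, b, d)), g(join(b, c, c, g(c))), g(join(c, d)), g(join(d, d))))
Right:  g(join(g(join(c, g(c), c, join(n, b))), g(join(b, join(join(n, d), b))), g(join(b, d, c, b)), g(join(join(join(c, n), d), n)), g(join(join(d, n), d))))
  Work inside:  join(g(join(c, g(c), c, join(n, b))), g(join(b, join(join(n, d), b))), g(join(b, d, c, b)), g(join(join(join(c, n), d), n)), g(join(join(d, n), d)))
  Canonicalize subterm:  g(join(c, g(c), c, join(n, b)))  →  g(join(b, c, c, g(c)))
  Canonicalize subterm:  g(join(b, join(join(n, d), b)))  →  g(join(b, b, d))
  Simplify inside:  g(join(b, d, c, b))  →  g(join(b, b, c, d))
  Sort:  join(g(join(b, b, c, d)), g(join(b, b, d)), g(join(b, c, c, g(c))), g(join(c, d)), g(join(d, d)))
  Rebuild:  g(join(g(join(b, b, c, d)), g(join(b, b, d)), g(join(b, c, c, g(c))), g(join(c, d)), g(join(d, d))))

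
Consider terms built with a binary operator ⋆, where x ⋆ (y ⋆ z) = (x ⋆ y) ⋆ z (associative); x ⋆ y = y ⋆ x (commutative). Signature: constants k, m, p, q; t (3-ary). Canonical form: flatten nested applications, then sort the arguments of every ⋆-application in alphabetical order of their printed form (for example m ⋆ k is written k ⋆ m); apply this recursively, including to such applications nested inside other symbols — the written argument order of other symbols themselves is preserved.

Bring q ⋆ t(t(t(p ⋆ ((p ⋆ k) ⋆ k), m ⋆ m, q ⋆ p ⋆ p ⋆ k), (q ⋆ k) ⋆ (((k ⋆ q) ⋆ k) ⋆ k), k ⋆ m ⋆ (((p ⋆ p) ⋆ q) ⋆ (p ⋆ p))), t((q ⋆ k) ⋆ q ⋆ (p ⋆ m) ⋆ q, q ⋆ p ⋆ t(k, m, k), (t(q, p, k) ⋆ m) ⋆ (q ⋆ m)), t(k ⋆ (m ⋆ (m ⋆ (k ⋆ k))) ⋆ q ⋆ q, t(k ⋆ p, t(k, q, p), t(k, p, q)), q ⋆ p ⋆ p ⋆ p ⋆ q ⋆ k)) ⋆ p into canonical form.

Answer: p ⋆ q ⋆ t(t(t(k ⋆ k ⋆ p ⋆ p, m ⋆ m, k ⋆ p ⋆ p ⋆ q), k ⋆ k ⋆ k ⋆ k ⋆ q ⋆ q, k ⋆ m ⋆ p ⋆ p ⋆ p ⋆ p ⋆ q), t(k ⋆ m ⋆ p ⋆ q ⋆ q ⋆ q, p ⋆ q ⋆ t(k, m, k), m ⋆ m ⋆ q ⋆ t(q, p, k)), t(k ⋆ k ⋆ k ⋆ m ⋆ m ⋆ q ⋆ q, t(k ⋆ p, t(k, q, p), t(k, p, q)), k ⋆ p ⋆ p ⋆ p ⋆ q ⋆ q))

Derivation:
Inside:  t(t(t(p ⋆ ((p ⋆ k) ⋆ k), m ⋆ m, q ⋆ p ⋆ p ⋆ k), (q ⋆ k) ⋆ (((k ⋆ q) ⋆ k) ⋆ k), k ⋆ m ⋆ (((p ⋆ p) ⋆ q) ⋆ (p ⋆ p))), t((q ⋆ k) ⋆ q ⋆ (p ⋆ m) ⋆ q, q ⋆ p ⋆ t(k, m, k), (t(q, p, k) ⋆ m) ⋆ (q ⋆ m)), t(k ⋆ (m ⋆ (m ⋆ (k ⋆ k))) ⋆ q ⋆ q, t(k ⋆ p, t(k, q, p), t(k, p, q)), q ⋆ p ⋆ p ⋆ p ⋆ q ⋆ k))  →  t(t(t(k ⋆ k ⋆ p ⋆ p, m ⋆ m, k ⋆ p ⋆ p ⋆ q), k ⋆ k ⋆ k ⋆ k ⋆ q ⋆ q, k ⋆ m ⋆ p ⋆ p ⋆ p ⋆ p ⋆ q), t(k ⋆ m ⋆ p ⋆ q ⋆ q ⋆ q, p ⋆ q ⋆ t(k, m, k), m ⋆ m ⋆ q ⋆ t(q, p, k)), t(k ⋆ k ⋆ k ⋆ m ⋆ m ⋆ q ⋆ q, t(k ⋆ p, t(k, q, p), t(k, p, q)), k ⋆ p ⋆ p ⋆ p ⋆ q ⋆ q))
Order the arguments:  p ⋆ q ⋆ t(t(t(k ⋆ k ⋆ p ⋆ p, m ⋆ m, k ⋆ p ⋆ p ⋆ q), k ⋆ k ⋆ k ⋆ k ⋆ q ⋆ q, k ⋆ m ⋆ p ⋆ p ⋆ p ⋆ p ⋆ q), t(k ⋆ m ⋆ p ⋆ q ⋆ q ⋆ q, p ⋆ q ⋆ t(k, m, k), m ⋆ m ⋆ q ⋆ t(q, p, k)), t(k ⋆ k ⋆ k ⋆ m ⋆ m ⋆ q ⋆ q, t(k ⋆ p, t(k, q, p), t(k, p, q)), k ⋆ p ⋆ p ⋆ p ⋆ q ⋆ q))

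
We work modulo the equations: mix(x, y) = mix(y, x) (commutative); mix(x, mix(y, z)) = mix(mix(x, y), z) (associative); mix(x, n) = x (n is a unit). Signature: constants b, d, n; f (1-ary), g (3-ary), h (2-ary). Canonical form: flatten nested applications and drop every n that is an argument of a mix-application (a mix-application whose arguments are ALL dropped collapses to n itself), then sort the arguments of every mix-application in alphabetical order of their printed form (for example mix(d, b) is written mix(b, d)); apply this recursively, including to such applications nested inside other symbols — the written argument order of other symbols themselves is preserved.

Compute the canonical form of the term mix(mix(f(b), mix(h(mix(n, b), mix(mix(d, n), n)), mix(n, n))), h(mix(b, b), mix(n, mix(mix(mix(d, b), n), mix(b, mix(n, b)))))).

Answer: mix(f(b), h(b, d), h(mix(b, b), mix(b, b, b, d)))

Derivation:
Merge nested applications:  mix(f(b), h(mix(n, b), mix(mix(d, n), n)), n, n, h(mix(b, b), mix(n, mix(mix(mix(d, b), n), mix(b, mix(n, b))))))
Simplify inside:  h(mix(n, b), mix(mix(d, n), n))  →  h(b, d)
Simplify inside:  h(mix(b, b), mix(n, mix(mix(mix(d, b), n), mix(b, mix(n, b)))))  →  h(mix(b, b), mix(b, b, b, d))
Unit:  drop n (×2)
Sort:  mix(f(b), h(b, d), h(mix(b, b), mix(b, b, b, d)))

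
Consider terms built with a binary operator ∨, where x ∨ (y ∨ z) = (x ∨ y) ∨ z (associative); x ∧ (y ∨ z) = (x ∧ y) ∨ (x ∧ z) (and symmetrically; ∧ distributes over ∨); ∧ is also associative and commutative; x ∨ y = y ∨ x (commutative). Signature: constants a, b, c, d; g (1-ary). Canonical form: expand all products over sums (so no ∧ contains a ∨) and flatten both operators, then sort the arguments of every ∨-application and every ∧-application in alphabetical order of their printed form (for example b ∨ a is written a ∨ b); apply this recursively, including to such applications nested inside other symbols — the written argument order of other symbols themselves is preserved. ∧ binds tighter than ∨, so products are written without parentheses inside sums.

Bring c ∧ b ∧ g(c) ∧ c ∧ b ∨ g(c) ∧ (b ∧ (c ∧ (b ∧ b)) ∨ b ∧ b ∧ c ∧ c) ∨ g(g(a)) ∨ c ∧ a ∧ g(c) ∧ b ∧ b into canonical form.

Answer: a ∧ b ∧ b ∧ c ∧ g(c) ∨ b ∧ b ∧ b ∧ c ∧ g(c) ∨ b ∧ b ∧ c ∧ c ∧ g(c) ∨ b ∧ b ∧ c ∧ c ∧ g(c) ∨ g(g(a))

Derivation:
Expand:  b ∧ b ∧ c ∧ c ∧ g(c) ∨ b ∧ b ∧ b ∧ c ∧ g(c) ∨ b ∧ b ∧ c ∧ c ∧ g(c) ∨ g(g(a)) ∨ a ∧ b ∧ b ∧ c ∧ g(c)
Sort:  a ∧ b ∧ b ∧ c ∧ g(c) ∨ b ∧ b ∧ b ∧ c ∧ g(c) ∨ b ∧ b ∧ c ∧ c ∧ g(c) ∨ b ∧ b ∧ c ∧ c ∧ g(c) ∨ g(g(a))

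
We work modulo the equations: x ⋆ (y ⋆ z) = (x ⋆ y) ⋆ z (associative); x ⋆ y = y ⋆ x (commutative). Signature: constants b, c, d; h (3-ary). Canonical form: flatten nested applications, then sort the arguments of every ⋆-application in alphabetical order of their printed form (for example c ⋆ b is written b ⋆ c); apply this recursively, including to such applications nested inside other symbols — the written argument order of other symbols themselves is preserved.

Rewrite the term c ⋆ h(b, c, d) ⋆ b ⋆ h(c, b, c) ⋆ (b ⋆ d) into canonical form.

Merge nested applications:  c ⋆ h(b, c, d) ⋆ b ⋆ h(c, b, c) ⋆ b ⋆ d
Sort:  b ⋆ b ⋆ c ⋆ d ⋆ h(b, c, d) ⋆ h(c, b, c)

Answer: b ⋆ b ⋆ c ⋆ d ⋆ h(b, c, d) ⋆ h(c, b, c)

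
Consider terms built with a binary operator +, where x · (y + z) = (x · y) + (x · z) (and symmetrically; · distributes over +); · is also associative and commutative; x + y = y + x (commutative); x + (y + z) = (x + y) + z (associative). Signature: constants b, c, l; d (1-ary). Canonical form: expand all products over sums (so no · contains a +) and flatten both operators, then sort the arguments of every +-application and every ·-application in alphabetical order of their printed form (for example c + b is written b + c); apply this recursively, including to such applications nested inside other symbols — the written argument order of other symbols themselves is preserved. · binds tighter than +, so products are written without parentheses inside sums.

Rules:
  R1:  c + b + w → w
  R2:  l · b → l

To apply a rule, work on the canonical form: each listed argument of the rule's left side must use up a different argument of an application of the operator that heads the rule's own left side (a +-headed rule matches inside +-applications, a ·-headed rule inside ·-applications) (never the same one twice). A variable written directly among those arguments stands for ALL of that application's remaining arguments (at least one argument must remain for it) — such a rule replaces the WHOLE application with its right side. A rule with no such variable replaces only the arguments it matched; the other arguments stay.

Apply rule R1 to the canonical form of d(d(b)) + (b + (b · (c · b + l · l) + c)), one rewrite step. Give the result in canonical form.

Answer: b · b · c + b · l · l + d(d(b))

Derivation:
Canonical form:  b + b · b · c + b · l · l + c + d(d(b))
Match R1:  consume b, c;  w := b · b · c + b · l · l + d(d(b))
Every leftover argument binds to the variable; the entire application is replaced.
Giving:  b · b · c + b · l · l + d(d(b))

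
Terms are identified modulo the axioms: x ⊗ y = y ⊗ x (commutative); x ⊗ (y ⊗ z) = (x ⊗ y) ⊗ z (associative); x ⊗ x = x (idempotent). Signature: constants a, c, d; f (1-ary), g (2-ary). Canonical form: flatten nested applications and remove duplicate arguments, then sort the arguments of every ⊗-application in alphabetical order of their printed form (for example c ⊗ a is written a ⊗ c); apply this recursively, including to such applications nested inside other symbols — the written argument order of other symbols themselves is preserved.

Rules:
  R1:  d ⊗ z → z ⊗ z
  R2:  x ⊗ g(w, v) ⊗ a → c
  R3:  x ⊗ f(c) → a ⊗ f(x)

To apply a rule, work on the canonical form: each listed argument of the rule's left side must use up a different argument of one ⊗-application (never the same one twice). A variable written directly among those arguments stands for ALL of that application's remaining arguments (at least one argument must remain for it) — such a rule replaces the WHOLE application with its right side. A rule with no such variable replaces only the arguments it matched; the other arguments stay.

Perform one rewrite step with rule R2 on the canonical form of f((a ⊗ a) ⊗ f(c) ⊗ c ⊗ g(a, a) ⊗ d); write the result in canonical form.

Answer: f(c)

Derivation:
Canonical form:  f(a ⊗ c ⊗ d ⊗ f(c) ⊗ g(a, a))
Match R2:  consume a, g(a, a);  v := a, w := a, x := c ⊗ d ⊗ f(c)
The extension variable absorbs all remaining arguments, so the whole application is rewritten.
New term:  f(c)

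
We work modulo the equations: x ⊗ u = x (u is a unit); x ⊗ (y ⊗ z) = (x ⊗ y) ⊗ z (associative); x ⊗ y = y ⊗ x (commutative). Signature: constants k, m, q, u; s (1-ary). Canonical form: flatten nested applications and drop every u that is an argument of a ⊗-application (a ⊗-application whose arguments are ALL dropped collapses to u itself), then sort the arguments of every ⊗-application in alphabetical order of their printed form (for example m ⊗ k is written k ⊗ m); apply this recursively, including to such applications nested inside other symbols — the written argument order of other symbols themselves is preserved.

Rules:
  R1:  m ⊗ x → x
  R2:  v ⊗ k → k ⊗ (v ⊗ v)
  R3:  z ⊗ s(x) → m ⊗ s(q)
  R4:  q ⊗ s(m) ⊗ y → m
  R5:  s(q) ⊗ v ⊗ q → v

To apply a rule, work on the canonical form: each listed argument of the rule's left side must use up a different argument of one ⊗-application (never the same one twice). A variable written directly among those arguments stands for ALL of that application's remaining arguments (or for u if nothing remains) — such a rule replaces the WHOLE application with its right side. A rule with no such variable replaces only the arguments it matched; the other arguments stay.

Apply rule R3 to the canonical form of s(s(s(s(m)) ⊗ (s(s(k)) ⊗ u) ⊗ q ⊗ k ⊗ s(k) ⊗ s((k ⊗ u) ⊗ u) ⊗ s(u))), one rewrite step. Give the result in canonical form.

Canonical form:  s(s(k ⊗ q ⊗ s(k) ⊗ s(k) ⊗ s(s(k)) ⊗ s(s(m)) ⊗ s(u)))
Match R3:  consume s(k);  x := k, z := k ⊗ q ⊗ s(k) ⊗ s(s(k)) ⊗ s(s(m)) ⊗ s(u)
Every leftover argument binds to the variable; the entire application is replaced.
Giving:  s(s(m ⊗ s(q)))

Answer: s(s(m ⊗ s(q)))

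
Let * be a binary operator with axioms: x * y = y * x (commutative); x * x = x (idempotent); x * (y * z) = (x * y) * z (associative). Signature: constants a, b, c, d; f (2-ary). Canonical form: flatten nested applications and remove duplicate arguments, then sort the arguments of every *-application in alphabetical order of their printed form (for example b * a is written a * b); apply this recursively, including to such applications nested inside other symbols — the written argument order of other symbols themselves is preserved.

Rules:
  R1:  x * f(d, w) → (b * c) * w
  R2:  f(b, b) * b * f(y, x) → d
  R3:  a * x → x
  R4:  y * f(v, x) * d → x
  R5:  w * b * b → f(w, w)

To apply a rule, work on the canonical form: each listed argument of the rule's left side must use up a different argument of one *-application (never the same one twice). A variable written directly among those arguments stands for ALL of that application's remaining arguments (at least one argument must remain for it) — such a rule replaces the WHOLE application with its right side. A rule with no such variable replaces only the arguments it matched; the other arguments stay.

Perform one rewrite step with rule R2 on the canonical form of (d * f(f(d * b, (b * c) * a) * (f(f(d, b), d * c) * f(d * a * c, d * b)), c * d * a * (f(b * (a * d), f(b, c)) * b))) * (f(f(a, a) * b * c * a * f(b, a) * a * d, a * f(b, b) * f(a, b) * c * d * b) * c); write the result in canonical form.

Answer: c * d * f(a * b * c * d * f(a, a) * f(b, a), a * c * d) * f(f(a * c * d, b * d) * f(b * d, a * b * c) * f(f(d, b), c * d), a * b * c * d * f(a * b * d, f(b, c)))

Derivation:
Canonical form:  c * d * f(a * b * c * d * f(a, a) * f(b, a), a * b * c * d * f(a, b) * f(b, b)) * f(f(a * c * d, b * d) * f(b * d, a * b * c) * f(f(d, b), c * d), a * b * c * d * f(a * b * d, f(b, c)))
Apply R2:  consuming b, f(a, b), f(b, b);  x := b, y := a
New term:  c * d * f(a * b * c * d * f(a, a) * f(b, a), a * c * d) * f(f(a * c * d, b * d) * f(b * d, a * b * c) * f(f(d, b), c * d), a * b * c * d * f(a * b * d, f(b, c)))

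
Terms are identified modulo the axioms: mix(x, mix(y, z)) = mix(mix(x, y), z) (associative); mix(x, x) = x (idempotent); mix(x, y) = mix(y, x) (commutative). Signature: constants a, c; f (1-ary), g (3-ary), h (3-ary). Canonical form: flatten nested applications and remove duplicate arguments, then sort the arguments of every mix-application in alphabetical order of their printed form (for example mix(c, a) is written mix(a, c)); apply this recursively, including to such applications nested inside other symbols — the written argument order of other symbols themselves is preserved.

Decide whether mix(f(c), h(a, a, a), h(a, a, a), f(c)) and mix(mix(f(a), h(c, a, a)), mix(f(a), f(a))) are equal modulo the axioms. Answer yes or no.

Answer: no — mix(f(c), h(a, a, a)) vs mix(f(a), h(c, a, a))

Derivation:
Left:  mix(f(c), h(a, a, a), h(a, a, a), f(c))
  Idempotence:  drop duplicate h(a, a, a), f(c)
  Sort arguments:  mix(f(c), h(a, a, a))
Right:  mix(mix(f(a), h(c, a, a)), mix(f(a), f(a)))
  Un-nest:  mix(f(a), h(c, a, a), f(a), f(a))
  Deduplicate:  drop duplicate f(a), f(a)
  Sort arguments:  mix(f(a), h(c, a, a))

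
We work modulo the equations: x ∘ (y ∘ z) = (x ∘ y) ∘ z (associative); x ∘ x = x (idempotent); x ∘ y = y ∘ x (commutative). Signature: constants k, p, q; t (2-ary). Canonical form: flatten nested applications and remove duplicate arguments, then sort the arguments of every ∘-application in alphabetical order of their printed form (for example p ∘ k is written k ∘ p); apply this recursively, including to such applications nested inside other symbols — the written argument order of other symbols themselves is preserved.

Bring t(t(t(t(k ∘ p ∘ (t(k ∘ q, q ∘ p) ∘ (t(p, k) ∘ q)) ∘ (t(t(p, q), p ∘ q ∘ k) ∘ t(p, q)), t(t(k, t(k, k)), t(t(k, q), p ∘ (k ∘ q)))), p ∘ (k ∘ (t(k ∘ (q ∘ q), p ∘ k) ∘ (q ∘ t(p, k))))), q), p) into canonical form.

Focus inside:  k ∘ p ∘ (t(k ∘ q, q ∘ p) ∘ (t(p, k) ∘ q)) ∘ (t(t(p, q), p ∘ q ∘ k) ∘ t(p, q))
Flatten:  k ∘ p ∘ t(k ∘ q, q ∘ p) ∘ t(p, k) ∘ q ∘ t(t(p, q), p ∘ q ∘ k) ∘ t(p, q)
Simplify inside:  t(k ∘ q, q ∘ p)  →  t(k ∘ q, p ∘ q)
Canonicalize subterm:  t(t(p, q), p ∘ q ∘ k)  →  t(t(p, q), k ∘ p ∘ q)
Sort:  k ∘ p ∘ q ∘ t(k ∘ q, p ∘ q) ∘ t(p, k) ∘ t(p, q) ∘ t(t(p, q), k ∘ p ∘ q)
Reassemble:  t(t(t(t(k ∘ p ∘ q ∘ t(k ∘ q, p ∘ q) ∘ t(p, k) ∘ t(p, q) ∘ t(t(p, q), k ∘ p ∘ q), t(t(k, t(k, k)), t(t(k, q), k ∘ p ∘ q))), k ∘ p ∘ q ∘ t(k ∘ q, k ∘ p) ∘ t(p, k)), q), p)

Answer: t(t(t(t(k ∘ p ∘ q ∘ t(k ∘ q, p ∘ q) ∘ t(p, k) ∘ t(p, q) ∘ t(t(p, q), k ∘ p ∘ q), t(t(k, t(k, k)), t(t(k, q), k ∘ p ∘ q))), k ∘ p ∘ q ∘ t(k ∘ q, k ∘ p) ∘ t(p, k)), q), p)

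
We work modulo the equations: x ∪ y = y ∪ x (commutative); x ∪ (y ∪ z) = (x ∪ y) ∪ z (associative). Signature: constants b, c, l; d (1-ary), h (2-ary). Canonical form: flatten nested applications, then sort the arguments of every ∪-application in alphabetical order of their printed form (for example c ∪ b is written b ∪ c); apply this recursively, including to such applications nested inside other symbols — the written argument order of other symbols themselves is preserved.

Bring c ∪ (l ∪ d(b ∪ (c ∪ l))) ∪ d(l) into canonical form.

Un-nest:  c ∪ l ∪ d(b ∪ (c ∪ l)) ∪ d(l)
Simplify inside:  d(b ∪ (c ∪ l))  →  d(b ∪ c ∪ l)
Order the arguments:  c ∪ d(b ∪ c ∪ l) ∪ d(l) ∪ l

Answer: c ∪ d(b ∪ c ∪ l) ∪ d(l) ∪ l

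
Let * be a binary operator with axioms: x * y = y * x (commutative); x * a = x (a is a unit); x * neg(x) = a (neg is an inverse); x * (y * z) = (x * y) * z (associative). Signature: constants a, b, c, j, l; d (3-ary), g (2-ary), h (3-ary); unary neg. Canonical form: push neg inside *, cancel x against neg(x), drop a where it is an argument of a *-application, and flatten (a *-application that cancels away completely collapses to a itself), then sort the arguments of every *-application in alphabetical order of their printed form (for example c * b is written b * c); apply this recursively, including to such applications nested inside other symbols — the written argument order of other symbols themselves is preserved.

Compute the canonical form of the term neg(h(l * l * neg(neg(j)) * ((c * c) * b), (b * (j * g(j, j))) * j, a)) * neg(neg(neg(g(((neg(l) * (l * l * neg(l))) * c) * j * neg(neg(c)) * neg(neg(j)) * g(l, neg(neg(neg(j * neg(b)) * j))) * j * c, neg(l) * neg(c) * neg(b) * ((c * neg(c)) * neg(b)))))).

Push neg inside:  distribute neg over * and collapse double neg
Collect terms:  neg(h(b * c * c * j * l * l, b * g(j, j) * j * j, a)) * neg(g(c * c * c * g(l, b) * j * j * j, neg(b) * neg(b) * neg(c) * neg(l)))
Order the arguments:  neg(g(c * c * c * g(l, b) * j * j * j, neg(b) * neg(b) * neg(c) * neg(l))) * neg(h(b * c * c * j * l * l, b * g(j, j) * j * j, a))

Answer: neg(g(c * c * c * g(l, b) * j * j * j, neg(b) * neg(b) * neg(c) * neg(l))) * neg(h(b * c * c * j * l * l, b * g(j, j) * j * j, a))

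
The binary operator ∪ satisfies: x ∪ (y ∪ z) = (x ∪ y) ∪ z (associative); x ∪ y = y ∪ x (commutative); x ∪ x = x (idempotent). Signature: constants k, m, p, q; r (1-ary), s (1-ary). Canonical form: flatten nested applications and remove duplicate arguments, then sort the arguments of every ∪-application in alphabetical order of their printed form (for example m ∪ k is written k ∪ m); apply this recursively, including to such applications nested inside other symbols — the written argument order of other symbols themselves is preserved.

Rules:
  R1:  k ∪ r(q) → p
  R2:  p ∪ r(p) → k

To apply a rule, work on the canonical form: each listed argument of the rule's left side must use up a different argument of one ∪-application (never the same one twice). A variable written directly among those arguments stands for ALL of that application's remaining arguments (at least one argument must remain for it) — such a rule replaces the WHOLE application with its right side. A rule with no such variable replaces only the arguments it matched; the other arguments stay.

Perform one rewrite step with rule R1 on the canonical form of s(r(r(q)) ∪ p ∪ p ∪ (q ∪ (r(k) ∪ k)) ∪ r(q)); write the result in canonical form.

Canonical form:  s(k ∪ p ∪ q ∪ r(k) ∪ r(q) ∪ r(r(q)))
Apply R1:  consuming k, r(q)
New term:  s(p ∪ q ∪ r(k) ∪ r(r(q)))

Answer: s(p ∪ q ∪ r(k) ∪ r(r(q)))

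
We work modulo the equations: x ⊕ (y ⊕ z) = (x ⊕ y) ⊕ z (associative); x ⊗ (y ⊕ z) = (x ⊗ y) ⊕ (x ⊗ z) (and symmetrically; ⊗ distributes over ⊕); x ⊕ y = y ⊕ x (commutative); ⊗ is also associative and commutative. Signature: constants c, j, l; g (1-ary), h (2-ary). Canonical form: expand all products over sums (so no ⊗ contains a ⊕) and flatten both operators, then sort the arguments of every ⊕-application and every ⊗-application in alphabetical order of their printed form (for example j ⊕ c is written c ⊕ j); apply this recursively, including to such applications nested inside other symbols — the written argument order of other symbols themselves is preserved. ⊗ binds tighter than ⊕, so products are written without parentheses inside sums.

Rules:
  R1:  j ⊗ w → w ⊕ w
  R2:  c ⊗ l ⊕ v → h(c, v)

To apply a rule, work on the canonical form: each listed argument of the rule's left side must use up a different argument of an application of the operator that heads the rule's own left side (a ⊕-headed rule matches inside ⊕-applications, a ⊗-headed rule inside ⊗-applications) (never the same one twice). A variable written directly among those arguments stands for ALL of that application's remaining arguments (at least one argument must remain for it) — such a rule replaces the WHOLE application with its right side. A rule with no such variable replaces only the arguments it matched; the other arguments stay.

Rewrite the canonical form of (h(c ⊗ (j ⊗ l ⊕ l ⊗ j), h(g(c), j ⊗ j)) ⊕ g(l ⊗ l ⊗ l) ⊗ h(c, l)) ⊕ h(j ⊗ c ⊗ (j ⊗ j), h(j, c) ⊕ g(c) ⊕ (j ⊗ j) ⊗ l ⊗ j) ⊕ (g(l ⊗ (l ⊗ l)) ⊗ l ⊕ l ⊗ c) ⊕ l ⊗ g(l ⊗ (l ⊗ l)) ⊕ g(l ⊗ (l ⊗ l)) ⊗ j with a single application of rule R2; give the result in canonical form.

Canonical form:  c ⊗ l ⊕ g(l ⊗ l ⊗ l) ⊗ h(c, l) ⊕ g(l ⊗ l ⊗ l) ⊗ j ⊕ g(l ⊗ l ⊗ l) ⊗ l ⊕ g(l ⊗ l ⊗ l) ⊗ l ⊕ h(c ⊗ j ⊗ j ⊗ j, g(c) ⊕ h(j, c) ⊕ j ⊗ j ⊗ j ⊗ l) ⊕ h(c ⊗ j ⊗ l ⊕ c ⊗ j ⊗ l, h(g(c), j ⊗ j))
Apply R2:  consuming c ⊗ l;  v := g(l ⊗ l ⊗ l) ⊗ h(c, l) ⊕ g(l ⊗ l ⊗ l) ⊗ j ⊕ g(l ⊗ l ⊗ l) ⊗ l ⊕ g(l ⊗ l ⊗ l) ⊗ l ⊕ h(c ⊗ j ⊗ j ⊗ j, g(c) ⊕ h(j, c) ⊕ j ⊗ j ⊗ j ⊗ l) ⊕ h(c ⊗ j ⊗ l ⊕ c ⊗ j ⊗ l, h(g(c), j ⊗ j))
Every leftover argument binds to the variable; the entire application is replaced.
Result:  h(c, g(l ⊗ l ⊗ l) ⊗ h(c, l) ⊕ g(l ⊗ l ⊗ l) ⊗ j ⊕ g(l ⊗ l ⊗ l) ⊗ l ⊕ g(l ⊗ l ⊗ l) ⊗ l ⊕ h(c ⊗ j ⊗ j ⊗ j, g(c) ⊕ h(j, c) ⊕ j ⊗ j ⊗ j ⊗ l) ⊕ h(c ⊗ j ⊗ l ⊕ c ⊗ j ⊗ l, h(g(c), j ⊗ j)))

Answer: h(c, g(l ⊗ l ⊗ l) ⊗ h(c, l) ⊕ g(l ⊗ l ⊗ l) ⊗ j ⊕ g(l ⊗ l ⊗ l) ⊗ l ⊕ g(l ⊗ l ⊗ l) ⊗ l ⊕ h(c ⊗ j ⊗ j ⊗ j, g(c) ⊕ h(j, c) ⊕ j ⊗ j ⊗ j ⊗ l) ⊕ h(c ⊗ j ⊗ l ⊕ c ⊗ j ⊗ l, h(g(c), j ⊗ j)))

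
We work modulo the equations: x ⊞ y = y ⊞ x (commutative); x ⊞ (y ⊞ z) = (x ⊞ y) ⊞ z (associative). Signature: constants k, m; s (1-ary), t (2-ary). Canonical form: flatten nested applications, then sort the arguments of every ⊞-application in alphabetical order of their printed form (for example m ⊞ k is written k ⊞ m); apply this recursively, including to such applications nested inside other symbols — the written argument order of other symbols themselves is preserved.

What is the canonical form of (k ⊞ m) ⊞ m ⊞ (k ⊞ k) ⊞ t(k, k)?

Merge nested applications:  k ⊞ m ⊞ m ⊞ k ⊞ k ⊞ t(k, k)
Order the arguments:  k ⊞ k ⊞ k ⊞ m ⊞ m ⊞ t(k, k)

Answer: k ⊞ k ⊞ k ⊞ m ⊞ m ⊞ t(k, k)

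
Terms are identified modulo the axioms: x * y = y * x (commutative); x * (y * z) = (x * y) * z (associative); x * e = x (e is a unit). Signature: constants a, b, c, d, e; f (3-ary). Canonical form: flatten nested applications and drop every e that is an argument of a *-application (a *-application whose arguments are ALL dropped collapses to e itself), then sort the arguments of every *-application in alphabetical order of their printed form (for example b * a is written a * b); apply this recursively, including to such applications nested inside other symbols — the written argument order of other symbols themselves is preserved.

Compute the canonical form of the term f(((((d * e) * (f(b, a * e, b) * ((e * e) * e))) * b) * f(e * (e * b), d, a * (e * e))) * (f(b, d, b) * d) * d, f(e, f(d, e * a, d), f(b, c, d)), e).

Answer: f(b * d * d * d * f(b, a, b) * f(b, d, a) * f(b, d, b), f(e, f(d, a, d), f(b, c, d)), e)

Derivation:
Work inside:  ((((d * e) * (f(b, a * e, b) * ((e * e) * e))) * b) * f(e * (e * b), d, a * (e * e))) * (f(b, d, b) * d) * d
Un-nest:  d * e * f(b, a * e, b) * e * e * e * b * f(e * (e * b), d, a * (e * e)) * f(b, d, b) * d * d
Inside:  f(b, a * e, b)  →  f(b, a, b)
Simplify inside:  f(e * (e * b), d, a * (e * e))  →  f(b, d, a)
Drop the unit:  drop e (×4)
Sort arguments:  b * d * d * d * f(b, a, b) * f(b, d, a) * f(b, d, b)
Put back:  f(b * d * d * d * f(b, a, b) * f(b, d, a) * f(b, d, b), f(e, f(d, a, d), f(b, c, d)), e)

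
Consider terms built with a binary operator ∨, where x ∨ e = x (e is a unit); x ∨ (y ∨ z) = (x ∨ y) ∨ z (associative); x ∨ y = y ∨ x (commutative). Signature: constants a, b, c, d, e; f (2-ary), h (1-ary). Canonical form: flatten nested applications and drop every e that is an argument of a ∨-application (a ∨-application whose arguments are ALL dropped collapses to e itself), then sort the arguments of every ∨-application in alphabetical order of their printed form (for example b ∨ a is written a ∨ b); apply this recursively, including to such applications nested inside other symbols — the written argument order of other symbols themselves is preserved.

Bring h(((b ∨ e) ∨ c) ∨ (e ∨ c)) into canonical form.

Work inside:  ((b ∨ e) ∨ c) ∨ (e ∨ c)
Un-nest:  b ∨ e ∨ c ∨ e ∨ c
Drop the unit:  drop e (×2)
Sort arguments:  b ∨ c ∨ c
Reassemble:  h(b ∨ c ∨ c)

Answer: h(b ∨ c ∨ c)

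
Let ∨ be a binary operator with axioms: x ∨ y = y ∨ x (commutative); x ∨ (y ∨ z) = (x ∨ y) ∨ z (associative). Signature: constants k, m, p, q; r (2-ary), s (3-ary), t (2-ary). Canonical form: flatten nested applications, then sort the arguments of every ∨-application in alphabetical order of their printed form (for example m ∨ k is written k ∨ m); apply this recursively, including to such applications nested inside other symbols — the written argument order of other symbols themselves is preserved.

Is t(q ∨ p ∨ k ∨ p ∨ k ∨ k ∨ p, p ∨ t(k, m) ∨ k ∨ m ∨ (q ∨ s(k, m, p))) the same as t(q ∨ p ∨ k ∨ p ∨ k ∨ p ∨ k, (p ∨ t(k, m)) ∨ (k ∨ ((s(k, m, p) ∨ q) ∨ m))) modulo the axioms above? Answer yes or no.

Left:  t(q ∨ p ∨ k ∨ p ∨ k ∨ k ∨ p, p ∨ t(k, m) ∨ k ∨ m ∨ (q ∨ s(k, m, p)))
  Descend into:  p ∨ t(k, m) ∨ k ∨ m ∨ (q ∨ s(k, m, p))
  Un-nest:  p ∨ t(k, m) ∨ k ∨ m ∨ q ∨ s(k, m, p)
  Sort:  k ∨ m ∨ p ∨ q ∨ s(k, m, p) ∨ t(k, m)
  Reassemble:  t(k ∨ k ∨ k ∨ p ∨ p ∨ p ∨ q, k ∨ m ∨ p ∨ q ∨ s(k, m, p) ∨ t(k, m))
Right:  t(q ∨ p ∨ k ∨ p ∨ k ∨ p ∨ k, (p ∨ t(k, m)) ∨ (k ∨ ((s(k, m, p) ∨ q) ∨ m)))
  Descend into:  (p ∨ t(k, m)) ∨ (k ∨ ((s(k, m, p) ∨ q) ∨ m))
  Merge nested applications:  p ∨ t(k, m) ∨ k ∨ s(k, m, p) ∨ q ∨ m
  Sort:  k ∨ m ∨ p ∨ q ∨ s(k, m, p) ∨ t(k, m)
  Put back:  t(k ∨ k ∨ k ∨ p ∨ p ∨ p ∨ q, k ∨ m ∨ p ∨ q ∨ s(k, m, p) ∨ t(k, m))

Answer: yes — both canonical forms are t(k ∨ k ∨ k ∨ p ∨ p ∨ p ∨ q, k ∨ m ∨ p ∨ q ∨ s(k, m, p) ∨ t(k, m))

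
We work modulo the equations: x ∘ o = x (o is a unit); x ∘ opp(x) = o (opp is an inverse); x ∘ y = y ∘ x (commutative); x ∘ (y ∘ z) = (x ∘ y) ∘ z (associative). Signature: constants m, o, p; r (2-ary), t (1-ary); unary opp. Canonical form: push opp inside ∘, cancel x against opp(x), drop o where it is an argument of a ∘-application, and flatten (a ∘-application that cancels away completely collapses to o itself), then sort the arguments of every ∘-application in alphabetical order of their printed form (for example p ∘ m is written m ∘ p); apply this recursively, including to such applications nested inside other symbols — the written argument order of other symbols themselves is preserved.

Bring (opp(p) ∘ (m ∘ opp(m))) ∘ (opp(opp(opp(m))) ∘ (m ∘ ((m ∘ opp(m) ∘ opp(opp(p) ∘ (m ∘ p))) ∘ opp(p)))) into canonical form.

Push opp inside:  distribute opp over ∘ and collapse double opp
Combine occurrences:  opp(p) ∘ opp(p) ∘ opp(m)
Sort arguments:  opp(m) ∘ opp(p) ∘ opp(p)

Answer: opp(m) ∘ opp(p) ∘ opp(p)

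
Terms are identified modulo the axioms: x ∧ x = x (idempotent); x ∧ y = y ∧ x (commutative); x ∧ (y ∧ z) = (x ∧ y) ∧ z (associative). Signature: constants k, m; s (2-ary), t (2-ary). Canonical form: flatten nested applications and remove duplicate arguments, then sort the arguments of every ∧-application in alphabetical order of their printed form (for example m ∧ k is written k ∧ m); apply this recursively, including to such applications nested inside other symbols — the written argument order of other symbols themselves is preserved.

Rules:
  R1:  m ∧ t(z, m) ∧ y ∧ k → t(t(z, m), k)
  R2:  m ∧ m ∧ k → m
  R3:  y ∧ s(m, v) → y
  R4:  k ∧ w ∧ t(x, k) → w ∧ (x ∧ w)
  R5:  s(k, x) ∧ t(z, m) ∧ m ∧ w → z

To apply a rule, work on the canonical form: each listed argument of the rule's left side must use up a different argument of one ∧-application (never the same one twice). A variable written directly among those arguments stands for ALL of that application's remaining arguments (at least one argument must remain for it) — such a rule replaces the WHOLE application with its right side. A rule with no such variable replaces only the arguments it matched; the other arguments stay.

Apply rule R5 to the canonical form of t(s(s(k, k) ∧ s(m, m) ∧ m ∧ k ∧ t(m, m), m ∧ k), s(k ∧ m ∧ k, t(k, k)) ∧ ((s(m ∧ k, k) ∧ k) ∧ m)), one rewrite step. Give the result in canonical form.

Canonical form:  t(s(k ∧ m ∧ s(k, k) ∧ s(m, m) ∧ t(m, m), k ∧ m), k ∧ m ∧ s(k ∧ m, k) ∧ s(k ∧ m, t(k, k)))
Apply R5:  consuming m, s(k, k), t(m, m);  w := k ∧ s(m, m), x := k, z := m
The extension variable absorbs all remaining arguments, so the whole application is rewritten.
New term:  t(s(m, k ∧ m), k ∧ m ∧ s(k ∧ m, k) ∧ s(k ∧ m, t(k, k)))

Answer: t(s(m, k ∧ m), k ∧ m ∧ s(k ∧ m, k) ∧ s(k ∧ m, t(k, k)))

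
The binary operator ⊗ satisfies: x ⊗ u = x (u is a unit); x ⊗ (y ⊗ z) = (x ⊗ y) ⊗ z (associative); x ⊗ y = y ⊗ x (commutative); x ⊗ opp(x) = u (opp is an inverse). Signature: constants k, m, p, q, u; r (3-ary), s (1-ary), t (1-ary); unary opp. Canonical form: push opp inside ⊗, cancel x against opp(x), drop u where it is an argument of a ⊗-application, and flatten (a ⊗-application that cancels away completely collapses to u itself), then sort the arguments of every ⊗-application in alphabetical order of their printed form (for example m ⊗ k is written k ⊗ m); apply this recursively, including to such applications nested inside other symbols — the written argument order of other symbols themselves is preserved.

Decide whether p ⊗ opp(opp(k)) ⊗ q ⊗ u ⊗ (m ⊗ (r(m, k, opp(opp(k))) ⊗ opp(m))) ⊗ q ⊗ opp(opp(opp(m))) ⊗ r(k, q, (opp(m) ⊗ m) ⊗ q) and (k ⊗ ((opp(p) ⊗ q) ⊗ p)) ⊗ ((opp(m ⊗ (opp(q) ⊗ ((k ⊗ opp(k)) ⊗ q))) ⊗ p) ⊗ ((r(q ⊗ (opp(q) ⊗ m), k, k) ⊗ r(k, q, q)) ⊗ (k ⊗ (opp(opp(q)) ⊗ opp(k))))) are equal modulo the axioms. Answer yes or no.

Left:  p ⊗ opp(opp(k)) ⊗ q ⊗ u ⊗ (m ⊗ (r(m, k, opp(opp(k))) ⊗ opp(m))) ⊗ q ⊗ opp(opp(opp(m))) ⊗ r(k, q, (opp(m) ⊗ m) ⊗ q)
  Push opp inside:  distribute opp over ⊗ and collapse double opp
  Combine occurrences:  p ⊗ k ⊗ q ⊗ q ⊗ opp(m) ⊗ r(m, k, k) ⊗ r(k, q, q)
  Sort arguments:  k ⊗ opp(m) ⊗ p ⊗ q ⊗ q ⊗ r(k, q, q) ⊗ r(m, k, k)
Right:  (k ⊗ ((opp(p) ⊗ q) ⊗ p)) ⊗ ((opp(m ⊗ (opp(q) ⊗ ((k ⊗ opp(k)) ⊗ q))) ⊗ p) ⊗ ((r(q ⊗ (opp(q) ⊗ m), k, k) ⊗ r(k, q, q)) ⊗ (k ⊗ (opp(opp(q)) ⊗ opp(k)))))
  Push opp inside:  distribute opp over ⊗ and collapse double opp
  Combine occurrences:  k ⊗ p ⊗ q ⊗ q ⊗ opp(m) ⊗ r(m, k, k) ⊗ r(k, q, q)
  Sort:  k ⊗ opp(m) ⊗ p ⊗ q ⊗ q ⊗ r(k, q, q) ⊗ r(m, k, k)

Answer: yes — both canonical forms are k ⊗ opp(m) ⊗ p ⊗ q ⊗ q ⊗ r(k, q, q) ⊗ r(m, k, k)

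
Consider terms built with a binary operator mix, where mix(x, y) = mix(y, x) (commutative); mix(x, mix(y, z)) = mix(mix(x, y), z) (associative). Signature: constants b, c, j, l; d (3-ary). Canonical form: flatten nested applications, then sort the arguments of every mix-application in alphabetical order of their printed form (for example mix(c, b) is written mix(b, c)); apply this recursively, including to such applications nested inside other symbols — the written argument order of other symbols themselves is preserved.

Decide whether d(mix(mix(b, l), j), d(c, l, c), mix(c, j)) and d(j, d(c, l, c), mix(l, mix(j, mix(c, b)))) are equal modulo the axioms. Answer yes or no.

Answer: no — d(mix(b, j, l), d(c, l, c), mix(c, j)) vs d(j, d(c, l, c), mix(b, c, j, l))

Derivation:
Left:  d(mix(mix(b, l), j), d(c, l, c), mix(c, j))
  Focus inside:  mix(mix(b, l), j)
  Un-nest:  mix(b, l, j)
  Order the arguments:  mix(b, j, l)
  Reassemble:  d(mix(b, j, l), d(c, l, c), mix(c, j))
Right:  d(j, d(c, l, c), mix(l, mix(j, mix(c, b))))
  Focus inside:  mix(l, mix(j, mix(c, b)))
  Merge nested applications:  mix(l, j, c, b)
  Order the arguments:  mix(b, c, j, l)
  Rebuild:  d(j, d(c, l, c), mix(b, c, j, l))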